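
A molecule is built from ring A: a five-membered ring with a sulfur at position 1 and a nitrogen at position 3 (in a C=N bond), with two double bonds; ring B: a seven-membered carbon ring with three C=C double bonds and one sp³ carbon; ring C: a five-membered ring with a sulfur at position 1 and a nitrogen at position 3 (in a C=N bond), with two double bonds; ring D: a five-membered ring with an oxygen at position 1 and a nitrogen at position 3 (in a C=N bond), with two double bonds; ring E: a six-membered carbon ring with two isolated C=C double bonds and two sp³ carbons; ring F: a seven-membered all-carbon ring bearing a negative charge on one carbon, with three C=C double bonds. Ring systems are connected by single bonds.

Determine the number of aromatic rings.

Ring A is planar and fully conjugated; 2 ring double bonds (4 π electrons) plus a heteroatom lone pair (2) give 6 π electrons. That satisfies 4n+2 with n=1, so ring A is aromatic (thiazole).
Ring B has one sp³ carbon, so it is not fully conjugated — not aromatic (cycloheptatriene).
Ring C has a continuous p-orbital overlap around the ring; 2 ring double bonds (4 π electrons) plus a heteroatom lone pair (2) give 6 π electrons. That satisfies 4n+2 with n=1, so ring C is aromatic (thiazole).
Ring D is fully conjugated (every ring atom contributes a p orbital); 2 ring double bonds (4 π electrons) plus a heteroatom lone pair (2) give 6 π electrons. That satisfies 4n+2 with n=1, so ring D is aromatic (oxazole).
Ring E has two sp³ carbons, so it is not fully conjugated — not aromatic (1,4-cyclohexadiene).
Ring F has only sp² ring atoms; a planar conformation would have a fully conjugated π system of 8 electrons. But 8 = 4(2), which is 4n not 4n+2, so ring F is not aromatic (cycloheptatrienyl anion).
Aromatic: A, C, D. Total: 3.

3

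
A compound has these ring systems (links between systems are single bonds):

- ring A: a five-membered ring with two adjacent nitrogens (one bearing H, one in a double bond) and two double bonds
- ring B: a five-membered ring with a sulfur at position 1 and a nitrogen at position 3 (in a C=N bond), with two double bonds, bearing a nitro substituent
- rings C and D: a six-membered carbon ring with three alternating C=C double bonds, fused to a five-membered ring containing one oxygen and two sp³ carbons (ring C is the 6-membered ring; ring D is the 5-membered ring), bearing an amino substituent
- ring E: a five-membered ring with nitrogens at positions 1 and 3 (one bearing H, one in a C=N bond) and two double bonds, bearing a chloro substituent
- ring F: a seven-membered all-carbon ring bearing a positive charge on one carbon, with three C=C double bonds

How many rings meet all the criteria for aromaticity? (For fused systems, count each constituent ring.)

5

Ring A is planar and fully conjugated; 2 ring double bonds (4 π electrons) plus a heteroatom lone pair (2) give 6 π electrons. Since 6 = 4n+2 (n=1), ring A is aromatic (pyrazole).
Ring B is planar and fully conjugated; 2 ring double bonds (4 π electrons) plus a heteroatom lone pair (2) give 6 π electrons. That satisfies 4n+2 with n=1, so ring B is aromatic (thiazole).
Ring C is planar and fully conjugated; 3 ring double bonds give 6 π electrons. That satisfies 4n+2 with n=1, so ring C is aromatic (benzene ring).
Ring D has two sp³ carbons, so it is not fully conjugated — not aromatic (oxolane ring).
Ring E is planar and fully conjugated; 2 ring double bonds (4 π electrons) plus a heteroatom lone pair (2) give 6 π electrons. 6 = 4(1)+2, so ring E is aromatic (imidazole).
Ring F is planar and fully conjugated; 3 ring double bonds (6 π electrons) plus the carbocation's empty p orbital (0, but keeps the ring conjugated) give 6 π electrons. That satisfies 4n+2 with n=1, so ring F is aromatic (tropylium cation).
Aromatic: A, B, C, E, F. Total: 5.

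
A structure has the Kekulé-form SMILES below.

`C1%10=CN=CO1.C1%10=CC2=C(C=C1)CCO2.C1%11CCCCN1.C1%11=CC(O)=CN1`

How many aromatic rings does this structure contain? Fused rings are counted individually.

3

The SMILES encodes a five-membered ring with an oxygen at position 1 and a nitrogen at position 3 (in a C=N bond), with two double bonds; a six-membered carbon ring with three alternating C=C double bonds, fused to a five-membered ring containing one oxygen and two sp³ carbons; a six-membered saturated ring of five carbons and one N–H nitrogen; a five-membered ring of four carbons and one nitrogen bearing a hydrogen, with two C=C double bonds.
The 5-membered ring with one oxygen and one =N– is planar and fully conjugated; 2 ring double bonds (4 π electrons) plus a heteroatom lone pair (2) give 6 π electrons. Since 6 = 4n+2 (n=1), it is aromatic (oxazole).
The 6-membered ring has a continuous p-orbital overlap around the ring; 3 ring double bonds give 6 π electrons. That satisfies 4n+2 with n=1, so it is aromatic (benzene ring).
The 5-membered ring with one oxygen has two sp³ carbons, so it is not fully conjugated — not aromatic (oxolane ring).
The 6-membered ring with one N–H has only sp³ atoms, so it is not fully conjugated — not aromatic (piperidine).
The 5-membered ring with one N–H is planar and fully conjugated; 2 ring double bonds (4 π electrons) plus a heteroatom lone pair (2) give 6 π electrons. That satisfies 4n+2 with n=1, so it is aromatic (pyrrole).
3 of the 5 rings are aromatic. Total: 3.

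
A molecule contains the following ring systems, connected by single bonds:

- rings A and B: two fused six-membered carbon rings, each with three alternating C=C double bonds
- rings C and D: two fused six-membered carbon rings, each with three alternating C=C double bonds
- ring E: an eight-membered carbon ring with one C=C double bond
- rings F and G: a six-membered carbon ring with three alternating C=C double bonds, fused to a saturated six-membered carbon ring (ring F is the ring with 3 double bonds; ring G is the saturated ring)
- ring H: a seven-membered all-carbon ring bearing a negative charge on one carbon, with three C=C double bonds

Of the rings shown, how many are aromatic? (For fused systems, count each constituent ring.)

Rings A and B form a fused bicyclic system with 10 sp² atoms and 10 π electrons from ring double bonds. 10 = 4(2)+2, so the system is aromatic and both rings count as aromatic (naphthalene).
Rings C and D form a fused bicyclic system with 10 sp² atoms and 10 π electrons from ring double bonds. 10 = 4(2)+2, so the system is aromatic and both rings count as aromatic (naphthalene).
Ring E has six sp³ carbons, so it is not fully conjugated — not aromatic (cyclooctene).
Ring F is fully conjugated (every ring atom contributes a p orbital); 3 ring double bonds give 6 π electrons. That satisfies 4n+2 with n=1, so ring F is aromatic (benzene ring).
Ring G has four sp³ carbons, so it is not fully conjugated — not aromatic (cyclohexane ring).
Ring H has only sp² ring atoms; a planar conformation would have a fully conjugated π system of 8 electrons. But 8 = 4(2), which is 4n not 4n+2, so ring H is not aromatic (cycloheptatrienyl anion).
Aromatic: A, B, C, D, F. Total: 5.

5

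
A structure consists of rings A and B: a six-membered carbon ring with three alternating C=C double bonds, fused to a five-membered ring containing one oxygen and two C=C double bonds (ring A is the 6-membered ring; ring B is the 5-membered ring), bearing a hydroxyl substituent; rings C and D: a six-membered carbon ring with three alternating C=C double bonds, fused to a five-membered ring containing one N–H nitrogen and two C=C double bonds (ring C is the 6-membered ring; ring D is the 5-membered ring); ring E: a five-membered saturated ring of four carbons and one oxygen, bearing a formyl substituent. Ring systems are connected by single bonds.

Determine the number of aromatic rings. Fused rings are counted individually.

4

Rings A and B form a fused bicyclic system (with one oxygen) with 9 sp² atoms and 10 π electrons from ring double bonds plus a heteroatom lone pair. 10 = 4(2)+2, so the system is aromatic and both rings count as aromatic (benzofuran).
Rings C and D form a fused bicyclic system (with one N–H) with 9 sp² atoms and 10 π electrons from ring double bonds plus a heteroatom lone pair. 10 = 4(2)+2, so the system is aromatic and both rings count as aromatic (indole).
Ring E has only sp³ atoms, so it is not fully conjugated — not aromatic (tetrahydrofuran).
Aromatic: A, B, C, D. Total: 4.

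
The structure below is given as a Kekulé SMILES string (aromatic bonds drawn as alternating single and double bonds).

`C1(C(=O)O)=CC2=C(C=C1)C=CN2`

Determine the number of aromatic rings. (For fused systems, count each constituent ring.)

The SMILES encodes a six-membered carbon ring with three alternating C=C double bonds, fused to a five-membered ring containing one N–H nitrogen and two C=C double bonds.
The fused 6/5-membered bicyclic (with one N–H) is a single π system with 9 sp² atoms and 10 π electrons from ring double bonds plus a heteroatom lone pair. 10 = 4(2)+2, so the system is aromatic and both rings count as aromatic (indole).
2 of the 2 rings are aromatic. Total: 2.

2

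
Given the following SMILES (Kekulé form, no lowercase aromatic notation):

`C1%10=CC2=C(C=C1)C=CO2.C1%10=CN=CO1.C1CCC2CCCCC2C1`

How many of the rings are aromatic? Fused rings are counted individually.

The SMILES encodes a six-membered carbon ring with three alternating C=C double bonds, fused to a five-membered ring containing one oxygen and two C=C double bonds; a five-membered ring with an oxygen at position 1 and a nitrogen at position 3 (in a C=N bond), with two double bonds; two fused six-membered saturated carbon rings.
The fused 6/5-membered bicyclic (with one oxygen) is a single π system with 9 sp² atoms and 10 π electrons from ring double bonds plus a heteroatom lone pair. 10 = 4(2)+2, so the system is aromatic and both rings count as aromatic (benzofuran).
The 5-membered ring with one oxygen and one =N– has a continuous p-orbital overlap around the ring; 2 ring double bonds (4 π electrons) plus a heteroatom lone pair (2) give 6 π electrons. 6 = 4(1)+2, so it is aromatic (oxazole).
The 6-membered ring has only sp³ atoms, so it is not fully conjugated — not aromatic (cyclohexane ring).
The second 6-membered ring has only sp³ atoms, so it is not fully conjugated — not aromatic (cyclohexane ring).
3 of the 5 rings are aromatic. Total: 3.

3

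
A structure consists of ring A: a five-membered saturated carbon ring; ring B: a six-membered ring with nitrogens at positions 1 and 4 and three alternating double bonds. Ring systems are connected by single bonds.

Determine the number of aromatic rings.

1

Ring A has only sp³ atoms, so it is not fully conjugated — not aromatic (cyclopentane).
Ring B is fully conjugated (every ring atom contributes a p orbital); 3 ring double bonds give 6 π electrons. 6 = 4(1)+2, so ring B is aromatic (pyrazine).
Aromatic: B. Total: 1.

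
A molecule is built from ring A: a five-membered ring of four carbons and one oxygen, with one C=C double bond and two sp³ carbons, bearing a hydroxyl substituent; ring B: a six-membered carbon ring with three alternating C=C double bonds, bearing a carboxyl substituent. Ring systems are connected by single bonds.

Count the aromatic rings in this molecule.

Ring A has two sp³ carbons, so it is not fully conjugated — not aromatic (2,3-dihydrofuran).
Ring B is planar and fully conjugated; 3 ring double bonds give 6 π electrons. That satisfies 4n+2 with n=1, so ring B is aromatic (benzene).
Aromatic: B. Total: 1.

1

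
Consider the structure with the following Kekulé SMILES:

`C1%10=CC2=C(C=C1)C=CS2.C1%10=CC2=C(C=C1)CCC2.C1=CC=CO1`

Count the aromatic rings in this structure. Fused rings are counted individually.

4

The SMILES encodes a six-membered carbon ring with three alternating C=C double bonds, fused to a five-membered ring containing one sulfur and two C=C double bonds; a six-membered carbon ring with three alternating C=C double bonds, fused to a saturated five-membered carbon ring; a five-membered ring of four carbons and one oxygen, with two C=C double bonds.
The fused 6/5-membered bicyclic (with one sulfur) is a single π system with 9 sp² atoms and 10 π electrons from ring double bonds plus a heteroatom lone pair. 10 = 4(2)+2, so the system is aromatic and both rings count as aromatic (benzothiophene).
The 6-membered ring has a continuous p-orbital overlap around the ring; 3 ring double bonds give 6 π electrons. That satisfies 4n+2 with n=1, so it is aromatic (benzene ring).
The 5-membered ring has three sp³ carbons, so it is not fully conjugated — not aromatic (cyclopentane ring).
The 5-membered ring with one oxygen is fully conjugated (every ring atom contributes a p orbital); 2 ring double bonds (4 π electrons) plus a heteroatom lone pair (2) give 6 π electrons. Since 6 = 4n+2 (n=1), it is aromatic (furan).
4 of the 5 rings are aromatic. Total: 4.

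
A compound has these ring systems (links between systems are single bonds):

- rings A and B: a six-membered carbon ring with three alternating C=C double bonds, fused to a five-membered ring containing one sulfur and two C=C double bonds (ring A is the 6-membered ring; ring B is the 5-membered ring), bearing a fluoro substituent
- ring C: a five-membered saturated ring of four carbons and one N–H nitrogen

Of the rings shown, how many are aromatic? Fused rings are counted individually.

Rings A and B form a fused bicyclic system (with one sulfur) with 9 sp² atoms and 10 π electrons from ring double bonds plus a heteroatom lone pair. 10 = 4(2)+2, so the system is aromatic and both rings count as aromatic (benzothiophene).
Ring C has only sp³ atoms, so it is not fully conjugated — not aromatic (pyrrolidine).
Aromatic: A, B. Total: 2.

2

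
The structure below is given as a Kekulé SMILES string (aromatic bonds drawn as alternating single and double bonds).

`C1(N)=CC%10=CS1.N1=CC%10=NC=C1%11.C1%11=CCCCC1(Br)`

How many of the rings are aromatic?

The SMILES encodes a five-membered ring of four carbons and one sulfur, with two C=C double bonds; a six-membered ring with nitrogens at positions 1 and 4 and three alternating double bonds; a six-membered carbon ring with one C=C double bond.
The 5-membered ring with one sulfur is fully conjugated (every ring atom contributes a p orbital); 2 ring double bonds (4 π electrons) plus a heteroatom lone pair (2) give 6 π electrons. That satisfies 4n+2 with n=1, so it is aromatic (thiophene).
The 6-membered ring with two nitrogens (1,4) has a continuous p-orbital overlap around the ring; 3 ring double bonds give 6 π electrons. That satisfies 4n+2 with n=1, so it is aromatic (pyrazine).
The 6-membered ring has four sp³ carbons, so it is not fully conjugated — not aromatic (cyclohexene).
2 of the 3 rings are aromatic. Total: 2.

2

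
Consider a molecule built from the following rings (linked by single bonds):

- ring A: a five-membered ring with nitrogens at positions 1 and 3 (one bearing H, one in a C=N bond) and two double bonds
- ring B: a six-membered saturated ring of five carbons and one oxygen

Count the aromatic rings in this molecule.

Ring A has a continuous p-orbital overlap around the ring; 2 ring double bonds (4 π electrons) plus a heteroatom lone pair (2) give 6 π electrons. That satisfies 4n+2 with n=1, so ring A is aromatic (imidazole).
Ring B has only sp³ atoms, so it is not fully conjugated — not aromatic (tetrahydropyran).
Aromatic: A. Total: 1.

1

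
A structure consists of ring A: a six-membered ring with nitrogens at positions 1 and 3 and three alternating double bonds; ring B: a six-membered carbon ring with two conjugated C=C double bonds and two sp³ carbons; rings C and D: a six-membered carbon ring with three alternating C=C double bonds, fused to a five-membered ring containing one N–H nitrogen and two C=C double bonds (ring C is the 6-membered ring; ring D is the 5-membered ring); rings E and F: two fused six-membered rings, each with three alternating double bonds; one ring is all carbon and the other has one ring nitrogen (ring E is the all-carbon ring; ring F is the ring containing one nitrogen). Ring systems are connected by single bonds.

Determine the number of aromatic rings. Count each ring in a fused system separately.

5

Ring A is fully conjugated (every ring atom contributes a p orbital); 3 ring double bonds give 6 π electrons. 6 = 4(1)+2, so ring A is aromatic (pyrimidine).
Ring B has two sp³ carbons, so it is not fully conjugated — not aromatic (1,3-cyclohexadiene).
Rings C and D form a fused bicyclic system (with one N–H) with 9 sp² atoms and 10 π electrons from ring double bonds plus a heteroatom lone pair. 10 = 4(2)+2, so the system is aromatic and both rings count as aromatic (indole).
Rings E and F form a fused bicyclic system (with one nitrogen) with 10 sp² atoms and 10 π electrons from ring double bonds. 10 = 4(2)+2, so the system is aromatic and both rings count as aromatic (quinoline).
Aromatic: A, C, D, E, F. Total: 5.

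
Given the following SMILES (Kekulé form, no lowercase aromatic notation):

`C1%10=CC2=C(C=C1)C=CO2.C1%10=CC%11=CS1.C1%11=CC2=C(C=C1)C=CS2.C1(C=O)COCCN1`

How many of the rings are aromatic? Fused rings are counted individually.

5

The SMILES encodes a six-membered carbon ring with three alternating C=C double bonds, fused to a five-membered ring containing one oxygen and two C=C double bonds; a five-membered ring of four carbons and one sulfur, with two C=C double bonds; a six-membered carbon ring with three alternating C=C double bonds, fused to a five-membered ring containing one sulfur and two C=C double bonds; a six-membered saturated ring with an oxygen and an N–H nitrogen at positions 1 and 4.
The fused 6/5-membered bicyclic (with one oxygen) is a single π system with 9 sp² atoms and 10 π electrons from ring double bonds plus a heteroatom lone pair. 10 = 4(2)+2, so the system is aromatic and both rings count as aromatic (benzofuran).
The 5-membered ring with one sulfur is fully conjugated (every ring atom contributes a p orbital); 2 ring double bonds (4 π electrons) plus a heteroatom lone pair (2) give 6 π electrons. 6 = 4(1)+2, so it is aromatic (thiophene).
The fused 6/5-membered bicyclic (with one sulfur) is a single π system with 9 sp² atoms and 10 π electrons from ring double bonds plus a heteroatom lone pair. 10 = 4(2)+2, so the system is aromatic and both rings count as aromatic (benzothiophene).
The 6-membered ring with one oxygen and one N–H (1,4) has only sp³ atoms, so it is not fully conjugated — not aromatic (morpholine).
5 of the 6 rings are aromatic. Total: 5.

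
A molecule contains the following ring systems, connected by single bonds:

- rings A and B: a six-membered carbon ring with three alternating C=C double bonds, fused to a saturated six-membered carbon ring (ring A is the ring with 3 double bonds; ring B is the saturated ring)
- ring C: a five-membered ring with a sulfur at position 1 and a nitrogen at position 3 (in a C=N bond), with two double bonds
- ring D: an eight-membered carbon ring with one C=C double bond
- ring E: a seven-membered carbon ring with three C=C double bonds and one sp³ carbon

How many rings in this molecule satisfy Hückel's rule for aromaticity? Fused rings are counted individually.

2

Ring A is planar and fully conjugated; 3 ring double bonds give 6 π electrons. Since 6 = 4n+2 (n=1), ring A is aromatic (benzene ring).
Ring B has four sp³ carbons, so it is not fully conjugated — not aromatic (cyclohexane ring).
Ring C is fully conjugated (every ring atom contributes a p orbital); 2 ring double bonds (4 π electrons) plus a heteroatom lone pair (2) give 6 π electrons. 6 = 4(1)+2, so ring C is aromatic (thiazole).
Ring D has six sp³ carbons, so it is not fully conjugated — not aromatic (cyclooctene).
Ring E has one sp³ carbon, so it is not fully conjugated — not aromatic (cycloheptatriene).
Aromatic: A, C. Total: 2.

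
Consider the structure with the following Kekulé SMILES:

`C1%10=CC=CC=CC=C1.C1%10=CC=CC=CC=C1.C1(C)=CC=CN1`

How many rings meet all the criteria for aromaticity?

The SMILES encodes an eight-membered carbon ring with four alternating C=C double bonds; an eight-membered carbon ring with four alternating C=C double bonds; a five-membered ring of four carbons and one nitrogen bearing a hydrogen, with two C=C double bonds.
The 8-membered ring has only sp² ring atoms; a planar conformation would have a fully conjugated π system of 8 electrons. But 8 = 4(2), which is 4n not 4n+2, so it is not aromatic (cyclooctatetraene) — cyclooctatetraene distorts into a non-planar tub to avoid antiaromaticity.
The second 8-membered ring has only sp² ring atoms; a planar conformation would have a fully conjugated π system of 8 electrons. But 8 = 4(2), which is 4n not 4n+2, so it is not aromatic (cyclooctatetraene) — cyclooctatetraene distorts into a non-planar tub to avoid antiaromaticity.
The 5-membered ring with one N–H has a continuous p-orbital overlap around the ring; 2 ring double bonds (4 π electrons) plus a heteroatom lone pair (2) give 6 π electrons. 6 = 4(1)+2, so it is aromatic (pyrrole).
1 of the 3 rings is aromatic. Total: 1.

1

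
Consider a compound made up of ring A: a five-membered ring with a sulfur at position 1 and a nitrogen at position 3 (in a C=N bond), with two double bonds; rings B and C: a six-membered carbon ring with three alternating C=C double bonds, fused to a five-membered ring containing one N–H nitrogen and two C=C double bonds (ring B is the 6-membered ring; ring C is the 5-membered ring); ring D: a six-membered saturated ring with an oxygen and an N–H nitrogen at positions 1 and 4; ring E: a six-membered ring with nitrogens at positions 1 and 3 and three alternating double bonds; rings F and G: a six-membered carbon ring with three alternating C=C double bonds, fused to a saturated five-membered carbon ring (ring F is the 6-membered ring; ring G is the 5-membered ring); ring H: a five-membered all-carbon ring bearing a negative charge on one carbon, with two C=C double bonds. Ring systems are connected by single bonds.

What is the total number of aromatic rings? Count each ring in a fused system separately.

6

Ring A has a continuous p-orbital overlap around the ring; 2 ring double bonds (4 π electrons) plus a heteroatom lone pair (2) give 6 π electrons. 6 = 4(1)+2, so ring A is aromatic (thiazole).
Rings B and C form a fused bicyclic system (with one N–H) with 9 sp² atoms and 10 π electrons from ring double bonds plus a heteroatom lone pair. 10 = 4(2)+2, so the system is aromatic and both rings count as aromatic (indole).
Ring D has only sp³ atoms, so it is not fully conjugated — not aromatic (morpholine).
Ring E is fully conjugated (every ring atom contributes a p orbital); 3 ring double bonds give 6 π electrons. Since 6 = 4n+2 (n=1), ring E is aromatic (pyrimidine).
Ring F has a continuous p-orbital overlap around the ring; 3 ring double bonds give 6 π electrons. That satisfies 4n+2 with n=1, so ring F is aromatic (benzene ring).
Ring G has three sp³ carbons, so it is not fully conjugated — not aromatic (cyclopentane ring).
Ring H is planar and fully conjugated; 2 ring double bonds (4 π electrons) plus the carbanion lone pair (2) give 6 π electrons. Since 6 = 4n+2 (n=1), ring H is aromatic (cyclopentadienyl anion).
Aromatic: A, B, C, E, F, H. Total: 6.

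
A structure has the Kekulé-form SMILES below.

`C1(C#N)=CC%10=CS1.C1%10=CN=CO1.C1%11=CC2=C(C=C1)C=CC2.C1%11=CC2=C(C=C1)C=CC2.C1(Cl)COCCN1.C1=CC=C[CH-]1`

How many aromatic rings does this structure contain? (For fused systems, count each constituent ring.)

5

The SMILES encodes a five-membered ring of four carbons and one sulfur, with two C=C double bonds; a five-membered ring with an oxygen at position 1 and a nitrogen at position 3 (in a C=N bond), with two double bonds; a six-membered carbon ring with three alternating C=C double bonds, fused to a five-membered carbon ring containing one C=C double bond and one sp³ carbon; a six-membered carbon ring with three alternating C=C double bonds, fused to a five-membered carbon ring containing one C=C double bond and one sp³ carbon; a six-membered saturated ring with an oxygen and an N–H nitrogen at positions 1 and 4; a five-membered all-carbon ring bearing a negative charge on one carbon, with two C=C double bonds.
The 5-membered ring with one sulfur is fully conjugated (every ring atom contributes a p orbital); 2 ring double bonds (4 π electrons) plus a heteroatom lone pair (2) give 6 π electrons. That satisfies 4n+2 with n=1, so it is aromatic (thiophene).
The 5-membered ring with one oxygen and one =N– is fully conjugated (every ring atom contributes a p orbital); 2 ring double bonds (4 π electrons) plus a heteroatom lone pair (2) give 6 π electrons. 6 = 4(1)+2, so it is aromatic (oxazole).
The 6-membered ring is planar and fully conjugated; 3 ring double bonds give 6 π electrons. 6 = 4(1)+2, so it is aromatic (benzene ring).
The 5-membered ring has one sp³ carbon, so it is not fully conjugated — not aromatic (cyclopentene ring).
The second 6-membered ring is planar and fully conjugated; 3 ring double bonds give 6 π electrons. 6 = 4(1)+2, so it is aromatic (benzene ring).
The second 5-membered ring has one sp³ carbon, so it is not fully conjugated — not aromatic (cyclopentene ring).
The 6-membered ring with one oxygen and one N–H (1,4) has only sp³ atoms, so it is not fully conjugated — not aromatic (morpholine).
The third 5-membered ring is fully conjugated (every ring atom contributes a p orbital); 2 ring double bonds (4 π electrons) plus the carbanion lone pair (2) give 6 π electrons. 6 = 4(1)+2, so it is aromatic (cyclopentadienyl anion).
5 of the 8 rings are aromatic. Total: 5.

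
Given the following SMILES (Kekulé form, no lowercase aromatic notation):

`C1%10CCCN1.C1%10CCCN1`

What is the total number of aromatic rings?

The SMILES encodes a five-membered saturated ring of four carbons and one N–H nitrogen; a five-membered saturated ring of four carbons and one N–H nitrogen.
The 5-membered ring with one N–H has only sp³ atoms, so it is not fully conjugated — not aromatic (pyrrolidine).
The second 5-membered ring with one N–H has only sp³ atoms, so it is not fully conjugated — not aromatic (pyrrolidine).
None of the rings are aromatic. Total: 0.

0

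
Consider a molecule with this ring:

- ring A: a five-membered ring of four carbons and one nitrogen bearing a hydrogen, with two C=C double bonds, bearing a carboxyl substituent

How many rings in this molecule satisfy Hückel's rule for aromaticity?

1

Ring A is fully conjugated (every ring atom contributes a p orbital); 2 ring double bonds (4 π electrons) plus a heteroatom lone pair (2) give 6 π electrons. That satisfies 4n+2 with n=1, so ring A is aromatic (pyrrole).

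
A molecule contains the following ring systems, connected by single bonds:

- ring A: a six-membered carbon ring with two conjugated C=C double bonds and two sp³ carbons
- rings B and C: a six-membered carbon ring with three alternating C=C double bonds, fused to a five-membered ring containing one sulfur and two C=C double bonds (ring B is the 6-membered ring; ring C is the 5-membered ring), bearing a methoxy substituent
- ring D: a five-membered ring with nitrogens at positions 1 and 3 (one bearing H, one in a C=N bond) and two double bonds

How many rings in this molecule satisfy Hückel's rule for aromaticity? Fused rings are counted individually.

Ring A has two sp³ carbons, so it is not fully conjugated — not aromatic (1,3-cyclohexadiene).
Rings B and C form a fused bicyclic system (with one sulfur) with 9 sp² atoms and 10 π electrons from ring double bonds plus a heteroatom lone pair. 10 = 4(2)+2, so the system is aromatic and both rings count as aromatic (benzothiophene).
Ring D has a continuous p-orbital overlap around the ring; 2 ring double bonds (4 π electrons) plus a heteroatom lone pair (2) give 6 π electrons. That satisfies 4n+2 with n=1, so ring D is aromatic (imidazole).
Aromatic: B, C, D. Total: 3.

3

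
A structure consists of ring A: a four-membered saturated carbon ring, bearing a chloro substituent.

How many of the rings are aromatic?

Ring A has only sp³ atoms, so it is not fully conjugated — not aromatic (cyclobutane).

0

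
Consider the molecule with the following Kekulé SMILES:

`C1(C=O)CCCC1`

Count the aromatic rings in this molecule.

The SMILES encodes a five-membered saturated carbon ring.
The 5-membered ring has only sp³ atoms, so it is not fully conjugated — not aromatic (cyclopentane).

0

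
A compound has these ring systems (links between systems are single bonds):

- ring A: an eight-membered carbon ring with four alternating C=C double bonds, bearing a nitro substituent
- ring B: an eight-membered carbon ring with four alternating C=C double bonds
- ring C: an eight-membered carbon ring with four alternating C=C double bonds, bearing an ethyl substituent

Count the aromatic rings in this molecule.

0

Ring A has only sp² ring atoms; a planar conformation would have a fully conjugated π system of 8 electrons. But 8 = 4(2), which is 4n not 4n+2, so ring A is not aromatic (cyclooctatetraene) — cyclooctatetraene distorts into a non-planar tub to avoid antiaromaticity.
Ring B has only sp² ring atoms; a planar conformation would have a fully conjugated π system of 8 electrons. But 8 = 4(2), which is 4n not 4n+2, so ring B is not aromatic (cyclooctatetraene) — cyclooctatetraene distorts into a non-planar tub to avoid antiaromaticity.
Ring C has only sp² ring atoms; a planar conformation would have a fully conjugated π system of 8 electrons. But 8 = 4(2), which is 4n not 4n+2, so ring C is not aromatic (cyclooctatetraene) — cyclooctatetraene distorts into a non-planar tub to avoid antiaromaticity.
No ring is aromatic. Total: 0.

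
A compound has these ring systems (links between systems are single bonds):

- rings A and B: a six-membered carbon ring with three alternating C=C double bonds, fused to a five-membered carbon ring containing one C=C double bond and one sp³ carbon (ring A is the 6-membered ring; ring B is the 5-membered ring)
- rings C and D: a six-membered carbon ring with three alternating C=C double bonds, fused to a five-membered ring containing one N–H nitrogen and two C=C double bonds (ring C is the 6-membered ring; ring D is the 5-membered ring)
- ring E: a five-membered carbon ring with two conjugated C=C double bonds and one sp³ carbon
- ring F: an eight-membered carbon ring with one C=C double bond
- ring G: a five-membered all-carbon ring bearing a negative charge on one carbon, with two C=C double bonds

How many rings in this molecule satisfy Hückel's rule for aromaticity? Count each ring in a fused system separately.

4

Ring A is planar and fully conjugated; 3 ring double bonds give 6 π electrons. Since 6 = 4n+2 (n=1), ring A is aromatic (benzene ring).
Ring B has one sp³ carbon, so it is not fully conjugated — not aromatic (cyclopentene ring).
Rings C and D form a fused bicyclic system (with one N–H) with 9 sp² atoms and 10 π electrons from ring double bonds plus a heteroatom lone pair. 10 = 4(2)+2, so the system is aromatic and both rings count as aromatic (indole).
Ring E has one sp³ carbon, so it is not fully conjugated — not aromatic (cyclopentadiene).
Ring F has six sp³ carbons, so it is not fully conjugated — not aromatic (cyclooctene).
Ring G is fully conjugated (every ring atom contributes a p orbital); 2 ring double bonds (4 π electrons) plus the carbanion lone pair (2) give 6 π electrons. That satisfies 4n+2 with n=1, so ring G is aromatic (cyclopentadienyl anion).
Aromatic: A, C, D, G. Total: 4.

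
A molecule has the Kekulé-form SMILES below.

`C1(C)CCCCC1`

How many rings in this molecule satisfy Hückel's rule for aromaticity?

0

The SMILES encodes a six-membered saturated carbon ring.
The 6-membered ring has only sp³ atoms, so it is not fully conjugated — not aromatic (cyclohexane).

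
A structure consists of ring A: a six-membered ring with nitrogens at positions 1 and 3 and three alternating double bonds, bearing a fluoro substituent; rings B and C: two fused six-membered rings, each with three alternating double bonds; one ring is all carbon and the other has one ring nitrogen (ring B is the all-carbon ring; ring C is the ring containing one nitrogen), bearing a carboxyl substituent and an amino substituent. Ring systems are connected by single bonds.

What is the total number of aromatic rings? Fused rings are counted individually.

Ring A is fully conjugated (every ring atom contributes a p orbital); 3 ring double bonds give 6 π electrons. Since 6 = 4n+2 (n=1), ring A is aromatic (pyrimidine).
Rings B and C form a fused bicyclic system (with one nitrogen) with 10 sp² atoms and 10 π electrons from ring double bonds. 10 = 4(2)+2, so the system is aromatic and both rings count as aromatic (quinoline).
Aromatic: A, B, C. Total: 3.

3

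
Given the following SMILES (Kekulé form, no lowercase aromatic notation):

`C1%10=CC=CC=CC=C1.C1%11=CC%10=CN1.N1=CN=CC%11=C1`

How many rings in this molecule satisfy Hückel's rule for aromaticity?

2

The SMILES encodes an eight-membered carbon ring with four alternating C=C double bonds; a five-membered ring of four carbons and one nitrogen bearing a hydrogen, with two C=C double bonds; a six-membered ring with nitrogens at positions 1 and 3 and three alternating double bonds.
The 8-membered ring has only sp² ring atoms; a planar conformation would have a fully conjugated π system of 8 electrons. But 8 = 4(2), which is 4n not 4n+2, so it is not aromatic (cyclooctatetraene) — cyclooctatetraene distorts into a non-planar tub to avoid antiaromaticity.
The 5-membered ring with one N–H is planar and fully conjugated; 2 ring double bonds (4 π electrons) plus a heteroatom lone pair (2) give 6 π electrons. Since 6 = 4n+2 (n=1), it is aromatic (pyrrole).
The 6-membered ring with two nitrogens (1,3) has a continuous p-orbital overlap around the ring; 3 ring double bonds give 6 π electrons. Since 6 = 4n+2 (n=1), it is aromatic (pyrimidine).
2 of the 3 rings are aromatic. Total: 2.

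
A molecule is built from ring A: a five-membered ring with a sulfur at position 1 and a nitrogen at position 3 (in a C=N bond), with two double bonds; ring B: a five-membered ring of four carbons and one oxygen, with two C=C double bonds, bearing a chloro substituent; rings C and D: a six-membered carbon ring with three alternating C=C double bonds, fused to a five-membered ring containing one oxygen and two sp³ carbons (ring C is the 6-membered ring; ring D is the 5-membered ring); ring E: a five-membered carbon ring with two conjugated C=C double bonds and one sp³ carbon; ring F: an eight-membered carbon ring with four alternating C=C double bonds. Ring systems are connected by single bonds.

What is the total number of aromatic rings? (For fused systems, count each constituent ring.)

Ring A is fully conjugated (every ring atom contributes a p orbital); 2 ring double bonds (4 π electrons) plus a heteroatom lone pair (2) give 6 π electrons. 6 = 4(1)+2, so ring A is aromatic (thiazole).
Ring B is fully conjugated (every ring atom contributes a p orbital); 2 ring double bonds (4 π electrons) plus a heteroatom lone pair (2) give 6 π electrons. 6 = 4(1)+2, so ring B is aromatic (furan).
Ring C is planar and fully conjugated; 3 ring double bonds give 6 π electrons. 6 = 4(1)+2, so ring C is aromatic (benzene ring).
Ring D has two sp³ carbons, so it is not fully conjugated — not aromatic (oxolane ring).
Ring E has one sp³ carbon, so it is not fully conjugated — not aromatic (cyclopentadiene).
Ring F has only sp² ring atoms; a planar conformation would have a fully conjugated π system of 8 electrons. But 8 = 4(2), which is 4n not 4n+2, so ring F is not aromatic (cyclooctatetraene) — cyclooctatetraene distorts into a non-planar tub to avoid antiaromaticity.
Aromatic: A, B, C. Total: 3.

3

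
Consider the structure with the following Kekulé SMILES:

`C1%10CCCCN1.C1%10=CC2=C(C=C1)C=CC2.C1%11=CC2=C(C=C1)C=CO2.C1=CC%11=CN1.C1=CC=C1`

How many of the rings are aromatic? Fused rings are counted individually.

4

The SMILES encodes a six-membered saturated ring of five carbons and one N–H nitrogen; a six-membered carbon ring with three alternating C=C double bonds, fused to a five-membered carbon ring containing one C=C double bond and one sp³ carbon; a six-membered carbon ring with three alternating C=C double bonds, fused to a five-membered ring containing one oxygen and two C=C double bonds; a five-membered ring of four carbons and one nitrogen bearing a hydrogen, with two C=C double bonds; a four-membered carbon ring with two alternating C=C double bonds.
The 6-membered ring with one N–H has only sp³ atoms, so it is not fully conjugated — not aromatic (piperidine).
The 6-membered ring is fully conjugated (every ring atom contributes a p orbital); 3 ring double bonds give 6 π electrons. That satisfies 4n+2 with n=1, so it is aromatic (benzene ring).
The 5-membered ring has one sp³ carbon, so it is not fully conjugated — not aromatic (cyclopentene ring).
The fused 6/5-membered bicyclic (with one oxygen) is a single π system with 9 sp² atoms and 10 π electrons from ring double bonds plus a heteroatom lone pair. 10 = 4(2)+2, so the system is aromatic and both rings count as aromatic (benzofuran).
The 5-membered ring with one N–H is planar and fully conjugated; 2 ring double bonds (4 π electrons) plus a heteroatom lone pair (2) give 6 π electrons. That satisfies 4n+2 with n=1, so it is aromatic (pyrrole).
The 4-membered ring has only sp² ring atoms; a planar conformation would have a fully conjugated π system of 4 electrons. But 4 = 4(1), which is 4n not 4n+2, so it is not aromatic (cyclobutadiene) — cyclobutadiene is antiaromatic and distorts to a rectangle.
4 of the 7 rings are aromatic. Total: 4.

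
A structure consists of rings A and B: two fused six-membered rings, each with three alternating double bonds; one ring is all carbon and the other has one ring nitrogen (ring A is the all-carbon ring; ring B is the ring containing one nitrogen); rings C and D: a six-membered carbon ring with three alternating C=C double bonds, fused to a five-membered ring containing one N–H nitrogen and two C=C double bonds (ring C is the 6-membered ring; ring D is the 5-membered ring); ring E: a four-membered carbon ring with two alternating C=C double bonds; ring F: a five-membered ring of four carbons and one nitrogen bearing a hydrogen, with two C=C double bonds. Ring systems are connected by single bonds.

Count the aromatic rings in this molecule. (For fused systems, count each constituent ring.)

5

Rings A and B form a fused bicyclic system (with one nitrogen) with 10 sp² atoms and 10 π electrons from ring double bonds. 10 = 4(2)+2, so the system is aromatic and both rings count as aromatic (quinoline).
Rings C and D form a fused bicyclic system (with one N–H) with 9 sp² atoms and 10 π electrons from ring double bonds plus a heteroatom lone pair. 10 = 4(2)+2, so the system is aromatic and both rings count as aromatic (indole).
Ring E has only sp² ring atoms; a planar conformation would have a fully conjugated π system of 4 electrons. But 4 = 4(1), which is 4n not 4n+2, so ring E is not aromatic (cyclobutadiene) — cyclobutadiene is antiaromatic and distorts to a rectangle.
Ring F is fully conjugated (every ring atom contributes a p orbital); 2 ring double bonds (4 π electrons) plus a heteroatom lone pair (2) give 6 π electrons. That satisfies 4n+2 with n=1, so ring F is aromatic (pyrrole).
Aromatic: A, B, C, D, F. Total: 5.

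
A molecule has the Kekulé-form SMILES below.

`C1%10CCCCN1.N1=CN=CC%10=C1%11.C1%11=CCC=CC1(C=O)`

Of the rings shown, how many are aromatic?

The SMILES encodes a six-membered saturated ring of five carbons and one N–H nitrogen; a six-membered ring with nitrogens at positions 1 and 3 and three alternating double bonds; a six-membered carbon ring with two isolated C=C double bonds and two sp³ carbons.
The 6-membered ring with one N–H has only sp³ atoms, so it is not fully conjugated — not aromatic (piperidine).
The 6-membered ring with two nitrogens (1,3) has a continuous p-orbital overlap around the ring; 3 ring double bonds give 6 π electrons. 6 = 4(1)+2, so it is aromatic (pyrimidine).
The 6-membered ring has two sp³ carbons, so it is not fully conjugated — not aromatic (1,4-cyclohexadiene).
1 of the 3 rings is aromatic. Total: 1.

1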